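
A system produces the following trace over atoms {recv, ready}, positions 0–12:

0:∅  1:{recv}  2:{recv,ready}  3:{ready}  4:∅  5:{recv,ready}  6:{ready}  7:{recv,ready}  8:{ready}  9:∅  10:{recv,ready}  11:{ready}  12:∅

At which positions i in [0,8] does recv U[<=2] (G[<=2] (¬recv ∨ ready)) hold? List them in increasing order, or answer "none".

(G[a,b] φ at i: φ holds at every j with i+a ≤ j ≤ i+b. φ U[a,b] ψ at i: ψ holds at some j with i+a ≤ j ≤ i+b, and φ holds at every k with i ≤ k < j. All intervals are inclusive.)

1, 2, 3, 4, 5, 6, 7, 8

Evaluate at each i in [0,8]:
  i=0: ✗ (lhs fails at k=0 before rhs at j=2)
  i=1: ✓ (rhs at j=2; lhs holds on [1,1])
  i=2: ✓ (rhs at j=2)
  i=3: ✓ (rhs at j=3)
  i=4: ✓ (rhs at j=4)
  i=5: ✓ (rhs at j=5)
  i=6: ✓ (rhs at j=6)
  i=7: ✓ (rhs at j=7)
  i=8: ✓ (rhs at j=8)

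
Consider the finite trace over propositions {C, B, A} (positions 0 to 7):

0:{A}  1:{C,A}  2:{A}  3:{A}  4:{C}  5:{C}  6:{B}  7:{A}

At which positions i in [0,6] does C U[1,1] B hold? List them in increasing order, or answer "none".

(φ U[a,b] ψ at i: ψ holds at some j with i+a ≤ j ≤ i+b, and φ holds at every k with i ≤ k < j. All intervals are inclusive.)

Evaluate at each i in [0,6]:
  i=0: ✗ (no rhs in [1,1])
  i=1: ✗ (no rhs in [2,2])
  i=2: ✗ (no rhs in [3,3])
  i=3: ✗ (no rhs in [4,4])
  i=4: ✗ (no rhs in [5,5])
  i=5: ✓ (rhs at j=6; lhs holds on [5,5])
  i=6: ✗ (no rhs in [7,7])

5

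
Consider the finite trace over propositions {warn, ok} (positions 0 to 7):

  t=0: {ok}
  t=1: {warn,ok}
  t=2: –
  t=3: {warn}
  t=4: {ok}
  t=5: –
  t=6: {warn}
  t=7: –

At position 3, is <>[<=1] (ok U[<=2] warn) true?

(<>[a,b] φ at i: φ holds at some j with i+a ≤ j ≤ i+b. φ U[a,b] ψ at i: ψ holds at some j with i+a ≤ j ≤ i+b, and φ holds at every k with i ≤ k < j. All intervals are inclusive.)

Check (ok U[<=2] warn) at each j in [3,4]:
  j=3: holds
  j=4: fails
Found at j=3 → formula holds.

Holds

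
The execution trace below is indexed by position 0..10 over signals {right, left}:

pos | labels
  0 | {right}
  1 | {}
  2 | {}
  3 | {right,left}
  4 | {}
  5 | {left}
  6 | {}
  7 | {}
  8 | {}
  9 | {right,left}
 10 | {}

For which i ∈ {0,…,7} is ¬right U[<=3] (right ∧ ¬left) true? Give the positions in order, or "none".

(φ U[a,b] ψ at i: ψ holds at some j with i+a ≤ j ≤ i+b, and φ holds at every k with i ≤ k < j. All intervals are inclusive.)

0

Evaluate at each i in [0,7]:
  i=0: ✓ (rhs at j=0)
  i=1: ✗ (no rhs in [1,4])
  i=2: ✗ (no rhs in [2,5])
  i=3: ✗ (no rhs in [3,6])
  i=4: ✗ (no rhs in [4,7])
  i=5: ✗ (no rhs in [5,8])
  i=6: ✗ (no rhs in [6,9])
  i=7: ✗ (no rhs in [7,10])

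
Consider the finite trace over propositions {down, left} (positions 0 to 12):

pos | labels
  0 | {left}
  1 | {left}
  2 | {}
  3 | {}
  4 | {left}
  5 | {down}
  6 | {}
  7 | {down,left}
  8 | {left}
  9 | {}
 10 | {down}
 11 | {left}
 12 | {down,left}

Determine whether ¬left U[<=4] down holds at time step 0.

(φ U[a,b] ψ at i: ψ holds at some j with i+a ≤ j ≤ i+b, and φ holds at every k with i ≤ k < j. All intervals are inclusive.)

False

Need some j in [0,4] with down, and ¬left at every k in [0,j-1].
  j=0: down false.
  j=1: down false.
  j=2: down false.
  j=3: down false.
  j=4: down false.
No j in the window works → until fails.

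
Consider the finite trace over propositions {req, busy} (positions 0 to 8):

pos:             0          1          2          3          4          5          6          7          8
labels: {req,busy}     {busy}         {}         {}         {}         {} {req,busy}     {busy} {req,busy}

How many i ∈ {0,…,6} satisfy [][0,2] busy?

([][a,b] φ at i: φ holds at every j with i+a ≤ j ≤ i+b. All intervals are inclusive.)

Evaluate at each i in [0,6]:
  i=0: ✗ (fails at j=2)
  i=1: ✗ (fails at j=2)
  i=2: ✗ (fails at j=2)
  i=3: ✗ (fails at j=3)
  i=4: ✗ (fails at j=4)
  i=5: ✗ (fails at j=5)
  i=6: ✓ (all of [6,8])
Positions where it holds: {6} → 1.

1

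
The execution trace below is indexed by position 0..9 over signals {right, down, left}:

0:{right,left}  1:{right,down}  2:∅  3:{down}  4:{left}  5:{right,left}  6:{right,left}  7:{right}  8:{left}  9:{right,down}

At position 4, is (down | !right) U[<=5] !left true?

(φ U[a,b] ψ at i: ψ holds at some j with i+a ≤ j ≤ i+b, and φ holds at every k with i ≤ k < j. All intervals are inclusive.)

No

Need some j in [4,9] with !left, and (down | !right) at every k in [4,j-1].
  j=4: !left false.
  j=5: !left false.
  j=6: !left false.
  j=7: !left holds, but (down | !right) fails at k=5 → not this j.
  j=8: !left false.
  j=9: !left holds, but (down | !right) fails at k=5 → not this j.
No j in the window works → until fails.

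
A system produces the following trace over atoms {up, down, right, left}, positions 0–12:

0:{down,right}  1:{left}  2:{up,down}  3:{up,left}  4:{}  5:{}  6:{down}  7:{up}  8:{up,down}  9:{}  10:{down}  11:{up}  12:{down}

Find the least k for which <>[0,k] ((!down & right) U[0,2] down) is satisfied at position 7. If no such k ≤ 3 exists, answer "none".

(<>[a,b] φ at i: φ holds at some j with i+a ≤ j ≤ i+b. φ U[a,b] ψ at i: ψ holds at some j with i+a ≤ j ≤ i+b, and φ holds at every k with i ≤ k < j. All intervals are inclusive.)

Scan j = 7,8,… for ((!down & right) U[0,2] down):
  j=7: fails
  j=8: holds
First hit at j=8, so smallest k = 8-7 = 1.

1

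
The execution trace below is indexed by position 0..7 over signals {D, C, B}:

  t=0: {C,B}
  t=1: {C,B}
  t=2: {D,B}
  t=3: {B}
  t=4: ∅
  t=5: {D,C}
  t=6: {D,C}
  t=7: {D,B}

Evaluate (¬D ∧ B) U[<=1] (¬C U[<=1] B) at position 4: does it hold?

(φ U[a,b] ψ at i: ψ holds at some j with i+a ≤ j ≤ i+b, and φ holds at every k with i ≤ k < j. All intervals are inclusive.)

No

Need some j in [4,5] with (¬C U[<=1] B), and (¬D ∧ B) at every k in [4,j-1].
  j=4: (¬C U[<=1] B) — fails.
  j=5: (¬C U[<=1] B) — fails.
No j in the window works → until fails.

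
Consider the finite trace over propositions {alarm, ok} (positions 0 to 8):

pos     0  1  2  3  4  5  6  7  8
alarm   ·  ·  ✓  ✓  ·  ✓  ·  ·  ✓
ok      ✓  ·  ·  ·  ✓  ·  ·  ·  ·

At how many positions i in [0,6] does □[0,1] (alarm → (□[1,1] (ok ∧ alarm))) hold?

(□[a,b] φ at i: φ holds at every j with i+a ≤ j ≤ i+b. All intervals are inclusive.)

Evaluate at each i in [0,6]:
  i=0: ✓ (all of [0,1])
  i=1: ✗ (fails at j=2)
  i=2: ✗ (fails at j=2)
  i=3: ✗ (fails at j=3)
  i=4: ✗ (fails at j=5)
  i=5: ✗ (fails at j=5)
  i=6: ✓ (all of [6,7])
Positions where it holds: {0, 6} → 2.

2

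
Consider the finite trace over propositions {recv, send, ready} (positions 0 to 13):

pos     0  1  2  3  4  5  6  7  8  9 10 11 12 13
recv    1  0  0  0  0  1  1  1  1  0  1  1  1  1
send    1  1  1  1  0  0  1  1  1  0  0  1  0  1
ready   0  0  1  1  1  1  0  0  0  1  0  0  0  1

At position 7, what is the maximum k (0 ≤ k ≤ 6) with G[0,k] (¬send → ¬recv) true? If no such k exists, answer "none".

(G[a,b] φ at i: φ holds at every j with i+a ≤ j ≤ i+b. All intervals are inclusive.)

(¬send → ¬recv) must hold from j=7 onward; find where it first fails.
  j=7: holds
  j=8: holds
  j=9: holds
  j=10: fails
Holds on [7,9], so largest k = 2.

2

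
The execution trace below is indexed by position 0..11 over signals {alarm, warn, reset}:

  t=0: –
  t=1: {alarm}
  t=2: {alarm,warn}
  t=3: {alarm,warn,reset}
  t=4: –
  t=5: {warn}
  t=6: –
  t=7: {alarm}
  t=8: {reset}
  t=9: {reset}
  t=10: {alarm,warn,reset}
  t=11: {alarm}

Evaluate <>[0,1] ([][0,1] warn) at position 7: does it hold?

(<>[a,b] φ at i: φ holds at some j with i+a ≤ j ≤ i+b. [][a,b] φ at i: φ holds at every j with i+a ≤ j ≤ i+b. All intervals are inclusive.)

No

Check [][0,1] warn at each j in [7,8]:
  j=7: fails at 7
  j=8: fails at 8
No position in the window satisfies it → formula fails.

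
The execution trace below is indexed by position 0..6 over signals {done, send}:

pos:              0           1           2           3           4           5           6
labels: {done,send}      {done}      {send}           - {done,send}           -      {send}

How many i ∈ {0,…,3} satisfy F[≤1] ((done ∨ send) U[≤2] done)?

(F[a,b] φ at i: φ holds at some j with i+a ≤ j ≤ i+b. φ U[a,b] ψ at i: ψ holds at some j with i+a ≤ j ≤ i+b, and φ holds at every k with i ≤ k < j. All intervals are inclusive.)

Evaluate at each i in [0,3]:
  i=0: ✓ (witness j=0)
  i=1: ✓ (witness j=1)
  i=2: ✗ (none in [2,3])
  i=3: ✓ (witness j=4)
Positions where it holds: {0, 1, 3} → 3.

3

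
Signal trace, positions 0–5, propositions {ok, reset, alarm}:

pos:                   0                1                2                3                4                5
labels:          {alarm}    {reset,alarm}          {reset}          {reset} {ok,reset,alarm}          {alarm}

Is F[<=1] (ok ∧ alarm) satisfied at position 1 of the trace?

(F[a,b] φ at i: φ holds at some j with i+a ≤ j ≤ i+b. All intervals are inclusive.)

No

Check (ok ∧ alarm) at each j in [1,2]:
  j=1: false
  j=2: false
No position in the window satisfies it → formula fails.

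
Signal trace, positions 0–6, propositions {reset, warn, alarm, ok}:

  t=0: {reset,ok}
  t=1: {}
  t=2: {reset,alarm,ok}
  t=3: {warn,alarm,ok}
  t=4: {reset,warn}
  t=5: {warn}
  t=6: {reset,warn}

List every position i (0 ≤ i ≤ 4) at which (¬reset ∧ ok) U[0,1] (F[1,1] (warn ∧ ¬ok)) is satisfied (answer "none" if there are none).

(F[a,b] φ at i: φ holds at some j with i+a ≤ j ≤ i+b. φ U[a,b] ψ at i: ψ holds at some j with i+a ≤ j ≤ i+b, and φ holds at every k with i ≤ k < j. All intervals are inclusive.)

3, 4

Evaluate at each i in [0,4]:
  i=0: ✗ (no rhs in [0,1])
  i=1: ✗ (no rhs in [1,2])
  i=2: ✗ (lhs fails at k=2 before rhs at j=3)
  i=3: ✓ (rhs at j=3)
  i=4: ✓ (rhs at j=4)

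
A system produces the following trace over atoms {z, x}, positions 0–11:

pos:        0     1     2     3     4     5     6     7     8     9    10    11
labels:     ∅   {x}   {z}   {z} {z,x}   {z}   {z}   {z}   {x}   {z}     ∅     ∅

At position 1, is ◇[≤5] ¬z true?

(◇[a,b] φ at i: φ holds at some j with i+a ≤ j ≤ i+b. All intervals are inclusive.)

True

Check ¬z at each j in [1,6]:
  j=1: true
  j=2: false
  j=3: false
  j=4: false
  j=5: false
  j=6: false
Found at j=1 → formula holds.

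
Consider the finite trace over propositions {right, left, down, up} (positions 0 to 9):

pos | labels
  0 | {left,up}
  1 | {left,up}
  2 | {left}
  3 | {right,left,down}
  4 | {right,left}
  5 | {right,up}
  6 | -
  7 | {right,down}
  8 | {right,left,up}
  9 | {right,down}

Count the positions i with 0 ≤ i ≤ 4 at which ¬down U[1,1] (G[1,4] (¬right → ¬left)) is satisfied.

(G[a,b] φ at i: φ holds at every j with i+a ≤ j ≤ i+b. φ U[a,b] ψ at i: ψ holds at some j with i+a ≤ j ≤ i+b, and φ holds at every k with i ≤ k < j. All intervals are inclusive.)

Evaluate at each i in [0,4]:
  i=0: ✗ (no rhs in [1,1])
  i=1: ✓ (rhs at j=2; lhs holds on [1,1])
  i=2: ✓ (rhs at j=3; lhs holds on [2,2])
  i=3: ✗ (lhs fails at k=3 before rhs at j=4)
  i=4: ✓ (rhs at j=5; lhs holds on [4,4])
Positions where it holds: {1, 2, 4} → 3.

3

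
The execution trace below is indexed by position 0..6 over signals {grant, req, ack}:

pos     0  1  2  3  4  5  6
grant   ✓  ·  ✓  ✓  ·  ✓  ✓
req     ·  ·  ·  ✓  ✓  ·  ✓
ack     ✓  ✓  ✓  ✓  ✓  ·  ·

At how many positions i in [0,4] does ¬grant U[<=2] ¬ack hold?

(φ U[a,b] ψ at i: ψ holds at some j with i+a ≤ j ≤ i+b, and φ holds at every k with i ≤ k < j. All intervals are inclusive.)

Evaluate at each i in [0,4]:
  i=0: ✗ (no rhs in [0,2])
  i=1: ✗ (no rhs in [1,3])
  i=2: ✗ (no rhs in [2,4])
  i=3: ✗ (lhs fails at k=3 before rhs at j=5)
  i=4: ✓ (rhs at j=5; lhs holds on [4,4])
Positions where it holds: {4} → 1.

1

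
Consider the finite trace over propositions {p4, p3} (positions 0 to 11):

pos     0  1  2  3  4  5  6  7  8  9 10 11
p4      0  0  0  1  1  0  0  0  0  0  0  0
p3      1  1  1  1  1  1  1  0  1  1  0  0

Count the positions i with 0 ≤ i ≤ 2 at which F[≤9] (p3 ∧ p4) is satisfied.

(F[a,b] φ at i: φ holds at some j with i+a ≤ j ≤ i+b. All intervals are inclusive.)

Evaluate at each i in [0,2]:
  i=0: ✓ (witness j=3)
  i=1: ✓ (witness j=3)
  i=2: ✓ (witness j=3)
Positions where it holds: {0, 1, 2} → 3.

3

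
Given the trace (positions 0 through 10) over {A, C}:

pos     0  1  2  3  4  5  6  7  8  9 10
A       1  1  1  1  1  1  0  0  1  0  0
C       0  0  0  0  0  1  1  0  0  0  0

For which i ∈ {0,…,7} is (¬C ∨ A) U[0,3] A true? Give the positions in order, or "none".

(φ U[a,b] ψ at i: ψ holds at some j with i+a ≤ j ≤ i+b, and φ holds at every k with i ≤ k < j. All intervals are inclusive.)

0, 1, 2, 3, 4, 5, 7

Evaluate at each i in [0,7]:
  i=0: ✓ (rhs at j=0)
  i=1: ✓ (rhs at j=1)
  i=2: ✓ (rhs at j=2)
  i=3: ✓ (rhs at j=3)
  i=4: ✓ (rhs at j=4)
  i=5: ✓ (rhs at j=5)
  i=6: ✗ (lhs fails at k=6 before rhs at j=8)
  i=7: ✓ (rhs at j=8; lhs holds on [7,7])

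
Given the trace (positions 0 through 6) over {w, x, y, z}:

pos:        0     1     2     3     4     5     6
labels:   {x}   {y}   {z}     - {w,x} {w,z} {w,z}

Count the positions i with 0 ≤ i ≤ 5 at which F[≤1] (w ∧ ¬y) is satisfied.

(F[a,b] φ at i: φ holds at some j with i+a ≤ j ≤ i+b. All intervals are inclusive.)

3

Evaluate at each i in [0,5]:
  i=0: ✗ (none in [0,1])
  i=1: ✗ (none in [1,2])
  i=2: ✗ (none in [2,3])
  i=3: ✓ (witness j=4)
  i=4: ✓ (witness j=4)
  i=5: ✓ (witness j=5)
Positions where it holds: {3, 4, 5} → 3.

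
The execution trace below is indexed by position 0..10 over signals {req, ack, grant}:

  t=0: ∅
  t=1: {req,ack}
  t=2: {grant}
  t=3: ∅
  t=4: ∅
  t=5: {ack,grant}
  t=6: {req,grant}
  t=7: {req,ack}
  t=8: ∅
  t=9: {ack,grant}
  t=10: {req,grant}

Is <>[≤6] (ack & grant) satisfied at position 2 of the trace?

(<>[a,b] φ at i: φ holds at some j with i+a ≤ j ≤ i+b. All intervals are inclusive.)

Yes

Check (ack & grant) at each j in [2,8]:
  j=2: false
  j=3: false
  j=4: false
  j=5: true
  j=6: false
  j=7: false
  j=8: false
Found at j=5 → formula holds.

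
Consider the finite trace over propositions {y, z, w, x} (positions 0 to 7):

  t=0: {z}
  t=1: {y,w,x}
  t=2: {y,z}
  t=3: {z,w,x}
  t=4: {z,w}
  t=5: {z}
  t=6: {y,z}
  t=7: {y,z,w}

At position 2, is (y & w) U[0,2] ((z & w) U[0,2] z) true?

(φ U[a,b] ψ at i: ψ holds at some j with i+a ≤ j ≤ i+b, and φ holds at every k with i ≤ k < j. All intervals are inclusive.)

Need some j in [2,4] with ((z & w) U[0,2] z), and (y & w) at every k in [2,j-1].
  j=2: ((z & w) U[0,2] z) holds; no prefix to check → satisfied.

True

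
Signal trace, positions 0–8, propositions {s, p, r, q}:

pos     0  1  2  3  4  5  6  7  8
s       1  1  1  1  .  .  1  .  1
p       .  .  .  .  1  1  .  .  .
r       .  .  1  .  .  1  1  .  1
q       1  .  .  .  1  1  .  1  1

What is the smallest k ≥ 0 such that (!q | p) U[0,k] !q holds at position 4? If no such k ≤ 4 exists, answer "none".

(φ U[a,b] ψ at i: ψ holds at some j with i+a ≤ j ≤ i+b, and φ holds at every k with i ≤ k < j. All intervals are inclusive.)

2

Need earliest j ≥ 4 with !q, and (!q | p) at every k in [4,j-1].
  j=4: rhs fails.
  j=5: rhs fails.
  j=6: rhs holds; lhs holds on [4,5]. k = 2.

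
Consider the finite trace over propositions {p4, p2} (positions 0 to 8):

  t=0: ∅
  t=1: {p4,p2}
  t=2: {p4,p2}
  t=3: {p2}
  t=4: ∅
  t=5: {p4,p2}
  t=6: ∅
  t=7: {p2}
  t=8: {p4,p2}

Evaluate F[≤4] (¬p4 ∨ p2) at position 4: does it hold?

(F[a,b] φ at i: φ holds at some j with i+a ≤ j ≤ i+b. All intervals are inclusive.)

Check (¬p4 ∨ p2) at each j in [4,8]:
  j=4: true
  j=5: true
  j=6: true
  j=7: true
  j=8: true
Found at j=4 → formula holds.

Holds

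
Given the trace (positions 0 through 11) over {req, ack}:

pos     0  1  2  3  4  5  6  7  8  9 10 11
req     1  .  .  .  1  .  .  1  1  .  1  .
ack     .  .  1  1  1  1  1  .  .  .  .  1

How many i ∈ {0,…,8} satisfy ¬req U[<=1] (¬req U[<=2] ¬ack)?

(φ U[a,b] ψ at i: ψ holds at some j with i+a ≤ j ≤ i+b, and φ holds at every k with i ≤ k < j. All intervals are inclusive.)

6

Evaluate at each i in [0,8]:
  i=0: ✓ (rhs at j=0)
  i=1: ✓ (rhs at j=1)
  i=2: ✗ (no rhs in [2,3])
  i=3: ✗ (no rhs in [3,4])
  i=4: ✗ (lhs fails at k=4 before rhs at j=5)
  i=5: ✓ (rhs at j=5)
  i=6: ✓ (rhs at j=6)
  i=7: ✓ (rhs at j=7)
  i=8: ✓ (rhs at j=8)
Positions where it holds: {0, 1, 5, 6, 7, 8} → 6.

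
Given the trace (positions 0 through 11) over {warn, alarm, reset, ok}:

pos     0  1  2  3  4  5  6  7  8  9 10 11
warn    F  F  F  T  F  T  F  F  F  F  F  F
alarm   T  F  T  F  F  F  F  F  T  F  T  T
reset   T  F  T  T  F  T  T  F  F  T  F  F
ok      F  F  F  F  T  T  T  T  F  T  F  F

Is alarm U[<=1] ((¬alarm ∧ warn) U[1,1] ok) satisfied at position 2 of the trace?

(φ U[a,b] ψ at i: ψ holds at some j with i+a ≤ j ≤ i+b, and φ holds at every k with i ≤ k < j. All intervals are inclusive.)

Need some j in [2,3] with ((¬alarm ∧ warn) U[1,1] ok), and alarm at every k in [2,j-1].
  j=2: ((¬alarm ∧ warn) U[1,1] ok) — fails.
  j=3: ((¬alarm ∧ warn) U[1,1] ok) holds; alarm holds at every k in [2,2] → satisfied.

Yes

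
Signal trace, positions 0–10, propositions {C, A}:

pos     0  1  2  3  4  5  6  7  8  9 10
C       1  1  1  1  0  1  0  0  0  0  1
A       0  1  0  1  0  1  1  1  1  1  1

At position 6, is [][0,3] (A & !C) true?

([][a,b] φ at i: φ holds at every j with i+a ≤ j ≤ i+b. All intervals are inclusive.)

Check (A & !C) at every j in [6,9]:
  j=6: true
  j=7: true
  j=8: true
  j=9: true
All positions satisfy it → formula holds.

True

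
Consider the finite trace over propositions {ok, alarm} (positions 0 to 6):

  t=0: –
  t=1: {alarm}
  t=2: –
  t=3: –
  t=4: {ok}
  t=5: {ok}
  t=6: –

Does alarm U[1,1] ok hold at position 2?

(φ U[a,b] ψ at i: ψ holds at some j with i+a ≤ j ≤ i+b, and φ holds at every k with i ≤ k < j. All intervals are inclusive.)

Need some j in [3,3] with ok, and alarm at every k in [2,j-1].
  j=3: ok false.
No j in the window works → until fails.

Does not hold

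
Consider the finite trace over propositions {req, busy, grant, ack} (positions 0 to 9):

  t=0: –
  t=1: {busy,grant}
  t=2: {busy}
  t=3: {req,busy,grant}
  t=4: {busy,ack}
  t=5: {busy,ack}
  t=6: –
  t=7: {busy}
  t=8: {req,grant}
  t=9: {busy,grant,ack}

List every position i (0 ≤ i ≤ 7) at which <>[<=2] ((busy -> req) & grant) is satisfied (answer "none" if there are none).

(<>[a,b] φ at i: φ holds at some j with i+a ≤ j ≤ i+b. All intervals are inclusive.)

1, 2, 3, 6, 7

Evaluate at each i in [0,7]:
  i=0: ✗ (none in [0,2])
  i=1: ✓ (witness j=3)
  i=2: ✓ (witness j=3)
  i=3: ✓ (witness j=3)
  i=4: ✗ (none in [4,6])
  i=5: ✗ (none in [5,7])
  i=6: ✓ (witness j=8)
  i=7: ✓ (witness j=8)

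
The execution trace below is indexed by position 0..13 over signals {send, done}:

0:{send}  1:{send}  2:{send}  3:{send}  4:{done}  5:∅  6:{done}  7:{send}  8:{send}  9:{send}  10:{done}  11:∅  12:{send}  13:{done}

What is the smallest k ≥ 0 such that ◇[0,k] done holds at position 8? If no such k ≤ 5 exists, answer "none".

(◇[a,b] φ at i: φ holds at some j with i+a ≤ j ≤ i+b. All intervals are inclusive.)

2

Scan j = 8,9,… for done:
  j=8: fails
  j=9: fails
  j=10: holds
First hit at j=10, so smallest k = 10-8 = 2.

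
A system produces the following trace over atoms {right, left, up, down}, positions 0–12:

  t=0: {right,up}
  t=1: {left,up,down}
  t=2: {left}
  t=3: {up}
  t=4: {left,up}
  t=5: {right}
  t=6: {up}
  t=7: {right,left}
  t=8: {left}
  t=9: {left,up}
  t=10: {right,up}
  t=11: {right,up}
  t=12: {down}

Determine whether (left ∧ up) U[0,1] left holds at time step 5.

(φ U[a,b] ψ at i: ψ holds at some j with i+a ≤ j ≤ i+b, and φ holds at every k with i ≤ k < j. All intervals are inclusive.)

False

Need some j in [5,6] with left, and (left ∧ up) at every k in [5,j-1].
  j=5: left false.
  j=6: left false.
No j in the window works → until fails.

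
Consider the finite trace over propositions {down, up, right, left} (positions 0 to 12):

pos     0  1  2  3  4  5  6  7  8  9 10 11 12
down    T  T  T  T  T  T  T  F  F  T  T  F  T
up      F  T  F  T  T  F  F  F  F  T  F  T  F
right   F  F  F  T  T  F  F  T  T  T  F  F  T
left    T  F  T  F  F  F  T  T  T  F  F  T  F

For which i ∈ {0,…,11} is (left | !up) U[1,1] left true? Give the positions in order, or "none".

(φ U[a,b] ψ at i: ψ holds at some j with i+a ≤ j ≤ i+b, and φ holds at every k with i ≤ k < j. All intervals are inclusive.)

5, 6, 7, 10

Evaluate at each i in [0,11]:
  i=0: ✗ (no rhs in [1,1])
  i=1: ✗ (lhs fails at k=1 before rhs at j=2)
  i=2: ✗ (no rhs in [3,3])
  i=3: ✗ (no rhs in [4,4])
  i=4: ✗ (no rhs in [5,5])
  i=5: ✓ (rhs at j=6; lhs holds on [5,5])
  i=6: ✓ (rhs at j=7; lhs holds on [6,6])
  i=7: ✓ (rhs at j=8; lhs holds on [7,7])
  i=8: ✗ (no rhs in [9,9])
  i=9: ✗ (no rhs in [10,10])
  i=10: ✓ (rhs at j=11; lhs holds on [10,10])
  i=11: ✗ (no rhs in [12,12])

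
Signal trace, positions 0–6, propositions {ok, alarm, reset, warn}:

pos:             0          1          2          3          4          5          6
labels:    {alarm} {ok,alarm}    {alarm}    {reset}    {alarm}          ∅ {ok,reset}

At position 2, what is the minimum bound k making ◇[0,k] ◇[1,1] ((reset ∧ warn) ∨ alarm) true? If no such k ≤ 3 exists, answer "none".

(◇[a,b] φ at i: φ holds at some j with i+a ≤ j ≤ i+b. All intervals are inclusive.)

Scan j = 2,3,… for ◇[1,1] ((reset ∧ warn) ∨ alarm):
  j=2: fails
  j=3: holds
First hit at j=3, so smallest k = 3-2 = 1.

1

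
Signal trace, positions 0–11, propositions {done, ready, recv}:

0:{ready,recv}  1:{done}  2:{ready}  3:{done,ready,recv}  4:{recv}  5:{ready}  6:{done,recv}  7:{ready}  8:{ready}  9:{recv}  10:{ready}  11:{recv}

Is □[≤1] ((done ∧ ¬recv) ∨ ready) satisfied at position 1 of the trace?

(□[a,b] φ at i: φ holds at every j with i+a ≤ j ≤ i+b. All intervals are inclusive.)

Check ((done ∧ ¬recv) ∨ ready) at every j in [1,2]:
  j=1: true
  j=2: true
All positions satisfy it → formula holds.

True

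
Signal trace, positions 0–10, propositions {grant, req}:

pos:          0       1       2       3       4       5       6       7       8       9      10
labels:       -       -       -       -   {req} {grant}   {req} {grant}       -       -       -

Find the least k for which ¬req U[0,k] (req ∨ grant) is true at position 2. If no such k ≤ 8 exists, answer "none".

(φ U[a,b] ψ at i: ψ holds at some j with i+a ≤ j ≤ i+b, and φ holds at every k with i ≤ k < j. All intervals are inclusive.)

2

Need earliest j ≥ 2 with (req ∨ grant), and ¬req at every k in [2,j-1].
  j=2: rhs fails.
  j=3: rhs fails.
  j=4: rhs holds; lhs holds on [2,3]. k = 2.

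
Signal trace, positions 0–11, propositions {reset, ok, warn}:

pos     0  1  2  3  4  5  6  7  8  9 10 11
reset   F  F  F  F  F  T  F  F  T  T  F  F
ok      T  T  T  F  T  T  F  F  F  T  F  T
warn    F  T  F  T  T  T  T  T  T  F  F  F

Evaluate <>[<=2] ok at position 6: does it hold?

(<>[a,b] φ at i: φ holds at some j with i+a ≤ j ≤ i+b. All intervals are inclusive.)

Check ok at each j in [6,8]:
  j=6: false
  j=7: false
  j=8: false
No position in the window satisfies it → formula fails.

No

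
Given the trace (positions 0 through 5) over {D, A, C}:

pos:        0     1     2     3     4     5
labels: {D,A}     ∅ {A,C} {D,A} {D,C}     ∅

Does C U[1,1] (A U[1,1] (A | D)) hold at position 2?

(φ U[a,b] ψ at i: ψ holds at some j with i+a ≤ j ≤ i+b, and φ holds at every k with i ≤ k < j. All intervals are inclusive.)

Need some j in [3,3] with (A U[1,1] (A | D)), and C at every k in [2,j-1].
  j=3: (A U[1,1] (A | D)) holds; C holds at every k in [2,2] → satisfied.

Yes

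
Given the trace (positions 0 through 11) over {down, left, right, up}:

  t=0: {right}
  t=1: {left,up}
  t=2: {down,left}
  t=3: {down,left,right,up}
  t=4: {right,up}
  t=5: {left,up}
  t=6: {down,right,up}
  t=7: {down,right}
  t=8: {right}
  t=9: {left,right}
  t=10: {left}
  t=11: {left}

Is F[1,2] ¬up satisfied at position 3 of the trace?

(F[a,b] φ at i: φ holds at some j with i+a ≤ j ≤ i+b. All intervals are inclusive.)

No

Check ¬up at each j in [4,5]:
  j=4: false
  j=5: false
No position in the window satisfies it → formula fails.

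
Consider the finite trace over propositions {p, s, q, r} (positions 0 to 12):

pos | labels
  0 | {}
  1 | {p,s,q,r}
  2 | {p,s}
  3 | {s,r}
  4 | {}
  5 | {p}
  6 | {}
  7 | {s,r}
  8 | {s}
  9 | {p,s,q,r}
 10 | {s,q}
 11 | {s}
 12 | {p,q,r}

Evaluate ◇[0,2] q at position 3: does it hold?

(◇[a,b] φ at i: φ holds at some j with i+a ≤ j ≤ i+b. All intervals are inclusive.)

False

Check q at each j in [3,5]:
  j=3: false
  j=4: false
  j=5: false
No position in the window satisfies it → formula fails.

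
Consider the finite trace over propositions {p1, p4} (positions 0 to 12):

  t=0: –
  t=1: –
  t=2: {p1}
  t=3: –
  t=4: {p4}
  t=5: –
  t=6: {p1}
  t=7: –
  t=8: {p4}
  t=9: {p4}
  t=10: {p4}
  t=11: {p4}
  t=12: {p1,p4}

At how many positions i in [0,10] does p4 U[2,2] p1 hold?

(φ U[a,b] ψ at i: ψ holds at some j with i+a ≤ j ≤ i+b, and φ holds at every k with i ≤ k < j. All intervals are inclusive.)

Evaluate at each i in [0,10]:
  i=0: ✗ (lhs fails at k=0 before rhs at j=2)
  i=1: ✗ (no rhs in [3,3])
  i=2: ✗ (no rhs in [4,4])
  i=3: ✗ (no rhs in [5,5])
  i=4: ✗ (lhs fails at k=5 before rhs at j=6)
  i=5: ✗ (no rhs in [7,7])
  i=6: ✗ (no rhs in [8,8])
  i=7: ✗ (no rhs in [9,9])
  i=8: ✗ (no rhs in [10,10])
  i=9: ✗ (no rhs in [11,11])
  i=10: ✓ (rhs at j=12; lhs holds on [10,11])
Positions where it holds: {10} → 1.

1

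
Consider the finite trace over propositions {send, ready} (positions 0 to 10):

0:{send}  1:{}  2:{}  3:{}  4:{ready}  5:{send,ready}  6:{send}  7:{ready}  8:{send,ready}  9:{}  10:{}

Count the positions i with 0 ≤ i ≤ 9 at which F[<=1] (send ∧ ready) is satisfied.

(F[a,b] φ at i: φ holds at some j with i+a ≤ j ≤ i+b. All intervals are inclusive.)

Evaluate at each i in [0,9]:
  i=0: ✗ (none in [0,1])
  i=1: ✗ (none in [1,2])
  i=2: ✗ (none in [2,3])
  i=3: ✗ (none in [3,4])
  i=4: ✓ (witness j=5)
  i=5: ✓ (witness j=5)
  i=6: ✗ (none in [6,7])
  i=7: ✓ (witness j=8)
  i=8: ✓ (witness j=8)
  i=9: ✗ (none in [9,10])
Positions where it holds: {4, 5, 7, 8} → 4.

4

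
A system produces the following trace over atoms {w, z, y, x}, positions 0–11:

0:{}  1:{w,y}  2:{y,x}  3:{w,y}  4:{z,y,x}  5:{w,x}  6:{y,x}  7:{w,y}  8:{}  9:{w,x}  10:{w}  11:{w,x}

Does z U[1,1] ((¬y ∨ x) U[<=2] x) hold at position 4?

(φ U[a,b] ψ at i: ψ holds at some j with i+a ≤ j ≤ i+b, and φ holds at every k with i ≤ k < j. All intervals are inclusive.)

Need some j in [5,5] with ((¬y ∨ x) U[<=2] x), and z at every k in [4,j-1].
  j=5: ((¬y ∨ x) U[<=2] x) holds; z holds at every k in [4,4] → satisfied.

Yes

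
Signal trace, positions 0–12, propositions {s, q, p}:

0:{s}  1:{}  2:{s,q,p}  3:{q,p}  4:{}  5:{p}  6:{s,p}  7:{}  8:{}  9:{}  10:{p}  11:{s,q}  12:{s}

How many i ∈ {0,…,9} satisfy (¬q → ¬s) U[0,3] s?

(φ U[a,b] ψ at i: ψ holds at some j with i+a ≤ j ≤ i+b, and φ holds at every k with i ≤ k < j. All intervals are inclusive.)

9

Evaluate at each i in [0,9]:
  i=0: ✓ (rhs at j=0)
  i=1: ✓ (rhs at j=2; lhs holds on [1,1])
  i=2: ✓ (rhs at j=2)
  i=3: ✓ (rhs at j=6; lhs holds on [3,5])
  i=4: ✓ (rhs at j=6; lhs holds on [4,5])
  i=5: ✓ (rhs at j=6; lhs holds on [5,5])
  i=6: ✓ (rhs at j=6)
  i=7: ✗ (no rhs in [7,10])
  i=8: ✓ (rhs at j=11; lhs holds on [8,10])
  i=9: ✓ (rhs at j=11; lhs holds on [9,10])
Positions where it holds: {0, 1, 2, 3, 4, 5, 6, 8, 9} → 9.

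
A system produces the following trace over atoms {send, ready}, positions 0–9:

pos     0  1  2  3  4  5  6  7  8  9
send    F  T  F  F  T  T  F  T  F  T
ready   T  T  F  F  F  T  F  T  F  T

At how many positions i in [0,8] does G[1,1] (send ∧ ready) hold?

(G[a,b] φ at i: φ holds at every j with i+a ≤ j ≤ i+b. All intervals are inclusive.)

4

Evaluate at each i in [0,8]:
  i=0: ✓ (all of [1,1])
  i=1: ✗ (fails at j=2)
  i=2: ✗ (fails at j=3)
  i=3: ✗ (fails at j=4)
  i=4: ✓ (all of [5,5])
  i=5: ✗ (fails at j=6)
  i=6: ✓ (all of [7,7])
  i=7: ✗ (fails at j=8)
  i=8: ✓ (all of [9,9])
Positions where it holds: {0, 4, 6, 8} → 4.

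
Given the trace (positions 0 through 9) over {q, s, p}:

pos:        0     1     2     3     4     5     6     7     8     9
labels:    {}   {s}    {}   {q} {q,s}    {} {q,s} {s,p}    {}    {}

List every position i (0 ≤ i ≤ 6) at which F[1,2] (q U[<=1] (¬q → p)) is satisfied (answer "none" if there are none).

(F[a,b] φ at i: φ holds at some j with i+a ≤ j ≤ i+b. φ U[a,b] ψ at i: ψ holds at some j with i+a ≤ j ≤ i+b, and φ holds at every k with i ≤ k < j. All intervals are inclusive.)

1, 2, 3, 4, 5, 6

Evaluate at each i in [0,6]:
  i=0: ✗ (none in [1,2])
  i=1: ✓ (witness j=3)
  i=2: ✓ (witness j=3)
  i=3: ✓ (witness j=4)
  i=4: ✓ (witness j=6)
  i=5: ✓ (witness j=6)
  i=6: ✓ (witness j=7)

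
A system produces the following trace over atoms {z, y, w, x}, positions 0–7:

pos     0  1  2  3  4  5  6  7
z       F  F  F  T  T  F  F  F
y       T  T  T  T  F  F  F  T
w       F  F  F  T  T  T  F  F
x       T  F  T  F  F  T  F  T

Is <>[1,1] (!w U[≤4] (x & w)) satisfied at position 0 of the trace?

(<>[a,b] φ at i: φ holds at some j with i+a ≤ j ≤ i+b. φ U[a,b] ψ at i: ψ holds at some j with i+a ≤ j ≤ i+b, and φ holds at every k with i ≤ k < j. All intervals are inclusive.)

Does not hold

Check (!w U[≤4] (x & w)) at each j in [1,1]:
  j=1: fails
No position in the window satisfies it → formula fails.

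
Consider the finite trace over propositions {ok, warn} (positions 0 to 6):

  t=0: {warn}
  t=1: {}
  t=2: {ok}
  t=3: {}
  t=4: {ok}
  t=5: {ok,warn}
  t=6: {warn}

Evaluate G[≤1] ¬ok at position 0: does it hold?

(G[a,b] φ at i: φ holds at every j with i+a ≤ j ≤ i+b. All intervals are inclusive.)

True

Check ¬ok at every j in [0,1]:
  j=0: true
  j=1: true
All positions satisfy it → formula holds.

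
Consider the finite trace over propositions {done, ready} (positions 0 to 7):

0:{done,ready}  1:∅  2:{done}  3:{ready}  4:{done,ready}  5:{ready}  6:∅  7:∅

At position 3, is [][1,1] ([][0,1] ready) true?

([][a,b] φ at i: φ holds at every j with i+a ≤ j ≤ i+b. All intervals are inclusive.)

Yes

Check [][0,1] ready at every j in [4,4]:
  j=4: holds on [4,5]
All positions satisfy it → formula holds.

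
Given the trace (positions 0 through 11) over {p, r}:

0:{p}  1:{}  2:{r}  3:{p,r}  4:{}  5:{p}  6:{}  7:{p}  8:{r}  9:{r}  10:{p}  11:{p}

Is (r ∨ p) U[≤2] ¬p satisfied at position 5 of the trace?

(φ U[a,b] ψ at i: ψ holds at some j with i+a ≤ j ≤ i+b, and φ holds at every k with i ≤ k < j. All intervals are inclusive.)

Yes

Need some j in [5,7] with ¬p, and (r ∨ p) at every k in [5,j-1].
  j=5: ¬p false.
  j=6: ¬p holds; (r ∨ p) holds at every k in [5,5] → satisfied.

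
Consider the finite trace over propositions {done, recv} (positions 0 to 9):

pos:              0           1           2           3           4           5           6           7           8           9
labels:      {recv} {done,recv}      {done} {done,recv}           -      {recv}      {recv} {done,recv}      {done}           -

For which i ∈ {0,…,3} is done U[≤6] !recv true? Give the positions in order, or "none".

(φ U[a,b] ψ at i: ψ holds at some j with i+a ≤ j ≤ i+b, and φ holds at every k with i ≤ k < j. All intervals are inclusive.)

Evaluate at each i in [0,3]:
  i=0: ✗ (lhs fails at k=0 before rhs at j=2)
  i=1: ✓ (rhs at j=2; lhs holds on [1,1])
  i=2: ✓ (rhs at j=2)
  i=3: ✓ (rhs at j=4; lhs holds on [3,3])

1, 2, 3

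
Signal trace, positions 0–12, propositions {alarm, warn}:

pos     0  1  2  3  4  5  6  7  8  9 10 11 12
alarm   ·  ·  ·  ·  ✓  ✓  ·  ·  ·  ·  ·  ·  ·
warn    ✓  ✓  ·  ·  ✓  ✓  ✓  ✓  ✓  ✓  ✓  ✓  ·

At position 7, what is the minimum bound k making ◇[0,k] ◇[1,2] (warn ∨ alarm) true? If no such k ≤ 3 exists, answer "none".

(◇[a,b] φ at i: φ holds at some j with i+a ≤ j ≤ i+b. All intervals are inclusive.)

Scan j = 7,8,… for ◇[1,2] (warn ∨ alarm):
  j=7: holds
First hit at j=7, so smallest k = 7-7 = 0.

0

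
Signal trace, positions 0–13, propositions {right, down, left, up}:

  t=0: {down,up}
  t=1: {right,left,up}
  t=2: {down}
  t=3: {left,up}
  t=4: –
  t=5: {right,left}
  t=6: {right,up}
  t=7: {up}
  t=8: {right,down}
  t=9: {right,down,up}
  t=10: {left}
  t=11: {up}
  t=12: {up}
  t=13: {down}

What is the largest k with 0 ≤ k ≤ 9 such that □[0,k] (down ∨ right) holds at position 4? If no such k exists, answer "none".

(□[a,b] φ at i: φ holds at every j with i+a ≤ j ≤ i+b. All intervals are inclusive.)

(down ∨ right) must hold from j=4 onward; find where it first fails.
  j=4: fails → no k works.

none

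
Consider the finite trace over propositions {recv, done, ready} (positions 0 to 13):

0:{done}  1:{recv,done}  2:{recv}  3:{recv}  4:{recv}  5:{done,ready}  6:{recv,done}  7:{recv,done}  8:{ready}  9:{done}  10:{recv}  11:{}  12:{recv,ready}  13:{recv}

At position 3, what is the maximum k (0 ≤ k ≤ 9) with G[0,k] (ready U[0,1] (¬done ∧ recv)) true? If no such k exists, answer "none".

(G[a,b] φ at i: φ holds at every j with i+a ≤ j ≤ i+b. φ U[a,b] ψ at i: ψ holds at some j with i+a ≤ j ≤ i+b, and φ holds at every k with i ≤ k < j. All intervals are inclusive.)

1

(ready U[0,1] (¬done ∧ recv)) must hold from j=3 onward; find where it first fails.
  j=3: holds
  j=4: holds
  j=5: fails
Holds on [3,4], so largest k = 1.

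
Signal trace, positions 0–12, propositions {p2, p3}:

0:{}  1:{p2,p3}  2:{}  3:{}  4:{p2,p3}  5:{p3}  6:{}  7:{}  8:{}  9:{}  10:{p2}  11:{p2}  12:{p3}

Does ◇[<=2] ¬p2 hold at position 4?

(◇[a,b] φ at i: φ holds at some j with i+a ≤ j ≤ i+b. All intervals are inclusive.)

True

Check ¬p2 at each j in [4,6]:
  j=4: false
  j=5: true
  j=6: true
Found at j=5 → formula holds.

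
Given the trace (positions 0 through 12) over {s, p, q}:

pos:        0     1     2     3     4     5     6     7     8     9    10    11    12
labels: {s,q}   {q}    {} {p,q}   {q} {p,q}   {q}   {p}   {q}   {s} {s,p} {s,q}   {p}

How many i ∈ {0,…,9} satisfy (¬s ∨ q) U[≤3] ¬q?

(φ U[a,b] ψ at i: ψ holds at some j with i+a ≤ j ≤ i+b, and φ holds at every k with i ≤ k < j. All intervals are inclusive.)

9

Evaluate at each i in [0,9]:
  i=0: ✓ (rhs at j=2; lhs holds on [0,1])
  i=1: ✓ (rhs at j=2; lhs holds on [1,1])
  i=2: ✓ (rhs at j=2)
  i=3: ✗ (no rhs in [3,6])
  i=4: ✓ (rhs at j=7; lhs holds on [4,6])
  i=5: ✓ (rhs at j=7; lhs holds on [5,6])
  i=6: ✓ (rhs at j=7; lhs holds on [6,6])
  i=7: ✓ (rhs at j=7)
  i=8: ✓ (rhs at j=9; lhs holds on [8,8])
  i=9: ✓ (rhs at j=9)
Positions where it holds: {0, 1, 2, 4, 5, 6, 7, 8, 9} → 9.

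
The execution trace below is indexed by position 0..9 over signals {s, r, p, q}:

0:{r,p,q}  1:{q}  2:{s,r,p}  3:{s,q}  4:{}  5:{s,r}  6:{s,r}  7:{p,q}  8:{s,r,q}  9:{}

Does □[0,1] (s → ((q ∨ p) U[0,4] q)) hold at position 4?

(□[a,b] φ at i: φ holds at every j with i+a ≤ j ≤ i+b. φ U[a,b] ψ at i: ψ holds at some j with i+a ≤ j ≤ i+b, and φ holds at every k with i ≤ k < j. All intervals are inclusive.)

No

Check (s → ((q ∨ p) U[0,4] q)) at every j in [4,5]:
  j=4: antecedent false → ✓
  j=5: antecedent true; consequent fails → ✗
Fails at j=5 → formula fails.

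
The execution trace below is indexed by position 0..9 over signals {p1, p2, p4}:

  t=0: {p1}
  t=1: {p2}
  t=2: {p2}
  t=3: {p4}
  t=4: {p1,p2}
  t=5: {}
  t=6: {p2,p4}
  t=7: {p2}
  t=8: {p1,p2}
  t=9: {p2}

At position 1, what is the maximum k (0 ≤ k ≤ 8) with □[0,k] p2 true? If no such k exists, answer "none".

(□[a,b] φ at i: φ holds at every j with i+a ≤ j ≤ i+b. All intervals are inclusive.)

1

p2 must hold from j=1 onward; find where it first fails.
  j=1: holds
  j=2: holds
  j=3: fails
Holds on [1,2], so largest k = 1.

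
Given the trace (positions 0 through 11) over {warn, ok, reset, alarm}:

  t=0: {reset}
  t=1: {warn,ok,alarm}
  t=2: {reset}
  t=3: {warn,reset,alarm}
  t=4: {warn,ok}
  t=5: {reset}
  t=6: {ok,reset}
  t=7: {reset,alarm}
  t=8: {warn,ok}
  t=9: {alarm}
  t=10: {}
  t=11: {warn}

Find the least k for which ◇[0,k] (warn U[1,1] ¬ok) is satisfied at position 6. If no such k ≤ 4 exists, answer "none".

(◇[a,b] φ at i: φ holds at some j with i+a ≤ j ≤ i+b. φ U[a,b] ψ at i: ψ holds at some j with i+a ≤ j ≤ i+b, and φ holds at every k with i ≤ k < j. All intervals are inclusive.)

2

Scan j = 6,7,… for (warn U[1,1] ¬ok):
  j=6: fails
  j=7: fails
  j=8: holds
First hit at j=8, so smallest k = 8-6 = 2.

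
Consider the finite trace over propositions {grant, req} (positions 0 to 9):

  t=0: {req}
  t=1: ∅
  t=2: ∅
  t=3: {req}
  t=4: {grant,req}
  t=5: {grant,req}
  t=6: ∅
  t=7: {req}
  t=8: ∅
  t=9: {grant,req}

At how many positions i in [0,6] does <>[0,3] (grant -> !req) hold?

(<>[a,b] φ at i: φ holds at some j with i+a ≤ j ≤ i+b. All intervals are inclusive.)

Evaluate at each i in [0,6]:
  i=0: ✓ (witness j=0)
  i=1: ✓ (witness j=1)
  i=2: ✓ (witness j=2)
  i=3: ✓ (witness j=3)
  i=4: ✓ (witness j=6)
  i=5: ✓ (witness j=6)
  i=6: ✓ (witness j=6)
Positions where it holds: {0, 1, 2, 3, 4, 5, 6} → 7.

7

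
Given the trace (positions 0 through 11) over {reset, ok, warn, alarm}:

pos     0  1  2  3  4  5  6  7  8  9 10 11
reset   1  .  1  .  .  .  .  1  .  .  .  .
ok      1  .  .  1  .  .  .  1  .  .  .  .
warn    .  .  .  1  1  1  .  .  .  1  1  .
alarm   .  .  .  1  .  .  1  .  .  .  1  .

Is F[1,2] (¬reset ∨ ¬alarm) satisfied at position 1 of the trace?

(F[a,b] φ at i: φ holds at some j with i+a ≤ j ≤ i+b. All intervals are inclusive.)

True

Check (¬reset ∨ ¬alarm) at each j in [2,3]:
  j=2: true
  j=3: true
Found at j=2 → formula holds.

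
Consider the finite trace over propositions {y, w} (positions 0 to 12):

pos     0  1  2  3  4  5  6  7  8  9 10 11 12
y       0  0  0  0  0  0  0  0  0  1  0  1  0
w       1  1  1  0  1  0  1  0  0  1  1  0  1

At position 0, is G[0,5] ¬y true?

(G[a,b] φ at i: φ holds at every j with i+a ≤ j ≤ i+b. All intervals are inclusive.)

Holds

Check ¬y at every j in [0,5]:
  j=0: true
  j=1: true
  j=2: true
  j=3: true
  j=4: true
  j=5: true
All positions satisfy it → formula holds.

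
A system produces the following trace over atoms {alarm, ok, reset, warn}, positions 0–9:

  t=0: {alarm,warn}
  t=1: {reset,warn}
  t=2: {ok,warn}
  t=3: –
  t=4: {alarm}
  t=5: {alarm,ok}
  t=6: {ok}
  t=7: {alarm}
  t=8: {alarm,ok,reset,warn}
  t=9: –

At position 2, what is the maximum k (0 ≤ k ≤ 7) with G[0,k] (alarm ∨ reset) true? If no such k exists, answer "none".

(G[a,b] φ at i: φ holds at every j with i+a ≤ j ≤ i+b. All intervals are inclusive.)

none

(alarm ∨ reset) must hold from j=2 onward; find where it first fails.
  j=2: fails → no k works.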